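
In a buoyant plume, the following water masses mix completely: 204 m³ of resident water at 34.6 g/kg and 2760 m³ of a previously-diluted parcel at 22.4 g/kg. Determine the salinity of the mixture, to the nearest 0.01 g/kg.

Weighted by volume,
salt = 204×34.6 + 2,760×22.4 = 7,058.4 + 61,824 = 68,882.4
volume = 204 + 2,760 = 2,964 m³
S = 68,882.4 / 2,964 = 23.2397 g/kg

23.24 g/kg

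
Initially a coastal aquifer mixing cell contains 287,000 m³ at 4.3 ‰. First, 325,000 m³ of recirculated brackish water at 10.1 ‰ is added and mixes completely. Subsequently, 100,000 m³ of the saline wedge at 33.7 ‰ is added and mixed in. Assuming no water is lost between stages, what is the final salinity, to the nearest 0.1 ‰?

Total salt / total volume:
Initial salt = 287,000×4.3 = 1,234,100
After stage 1: salt = 1,234,100 + 325,000×10.1 = 4,516,600; volume = 612,000 m³; S = 7.38 ‰
After stage 2: salt = 4,516,600 + 100,000×33.7 = 7,886,600; volume = 712,000 m³
S = 7,886,600 / 712,000 = 11.0767 ‰

11.1 ‰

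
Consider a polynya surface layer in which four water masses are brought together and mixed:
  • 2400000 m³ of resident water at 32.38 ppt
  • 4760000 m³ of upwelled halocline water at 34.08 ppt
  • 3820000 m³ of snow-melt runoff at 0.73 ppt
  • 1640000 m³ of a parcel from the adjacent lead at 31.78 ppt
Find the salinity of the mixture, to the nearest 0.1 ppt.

By conservation of dissolved salt,
salt = 2,400,000×32.38 + 4,760,000×34.08 + 3,820,000×0.73 + 1,640,000×31.78 = 77,712,000 + 162,220,800 + 2,788,600 + 52,119,200 = 294,840,600
volume = 2,400,000 + 4,760,000 + 3,820,000 + 1,640,000 = 12,620,000 m³
S = 294,840,600 / 12,620,000 = 23.363 ppt

23.4 ppt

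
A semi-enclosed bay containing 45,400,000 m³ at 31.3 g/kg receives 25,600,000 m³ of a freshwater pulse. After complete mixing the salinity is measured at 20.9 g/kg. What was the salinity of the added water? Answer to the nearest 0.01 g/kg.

2.46 g/kg

Salt balance: 45,400,000×31.3 + 25,600,000×S = 71,000,000×20.9
1,421,020,000 + 25,600,000·S = 1,483,900,000
S = (1,483,900,000 − 1,421,020,000) / 25,600,000 = 2.4563 g/kg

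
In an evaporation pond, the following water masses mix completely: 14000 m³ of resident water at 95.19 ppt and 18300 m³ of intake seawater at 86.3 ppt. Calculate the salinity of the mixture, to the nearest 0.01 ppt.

90.15 ppt

Conserving salt mass:
salt = 14,000×95.19 + 18,300×86.3 = 1,332,660 + 1,579,290 = 2,911,950
volume = 14,000 + 18,300 = 32,300 m³
S = 2,911,950 / 32,300 = 90.1533 ppt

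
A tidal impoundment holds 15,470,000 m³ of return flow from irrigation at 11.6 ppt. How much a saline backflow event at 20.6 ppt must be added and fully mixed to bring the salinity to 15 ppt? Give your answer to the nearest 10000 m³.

Salt balance: 15,470,000×11.6 + V×20.6 = (15,470,000+V)×15
179,452,000 + 20.6V = 232,050,000 + 15V
52,598,000 = 5.6V
V = 9,392,500 m³

9390000 m³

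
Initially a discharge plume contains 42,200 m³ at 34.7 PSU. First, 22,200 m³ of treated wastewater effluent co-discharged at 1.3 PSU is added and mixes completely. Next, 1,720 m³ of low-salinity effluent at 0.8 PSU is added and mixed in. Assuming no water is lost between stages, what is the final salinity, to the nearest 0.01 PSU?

By conservation of dissolved salt,
Initial salt = 42,200×34.7 = 1,464,340
After stage 1: salt = 1,464,340 + 22,200×1.3 = 1,493,200; volume = 64,400 m³; S = 23.186 PSU
After stage 2: salt = 1,493,200 + 1,720×0.8 = 1,494,576; volume = 66,120 m³
S = 1,494,576 / 66,120 = 22.604 PSU

22.60 PSU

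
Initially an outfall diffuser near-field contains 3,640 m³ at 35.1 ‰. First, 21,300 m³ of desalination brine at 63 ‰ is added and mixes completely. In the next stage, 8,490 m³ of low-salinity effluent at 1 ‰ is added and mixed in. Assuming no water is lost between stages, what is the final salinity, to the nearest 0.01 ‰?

44.22 ‰

By conservation of dissolved salt,
Initial salt = 3,640×35.1 = 127,764
After stage 1: salt = 127,764 + 21,300×63 = 1,469,664; volume = 24,940 m³; S = 58.928 ‰
After stage 2: salt = 1,469,664 + 8,490×1 = 1,478,154; volume = 33,430 m³
S = 1,478,154 / 33,430 = 44.2164 ‰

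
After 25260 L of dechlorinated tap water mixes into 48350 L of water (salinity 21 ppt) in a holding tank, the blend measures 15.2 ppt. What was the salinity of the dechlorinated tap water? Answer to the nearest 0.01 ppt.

4.10 ppt

Salt balance: 48,350×21 + 25,260×S = 73,610×15.2
1,015,350 + 25,260·S = 1,118,872
S = (1,118,872 − 1,015,350) / 25,260 = 4.0983 ppt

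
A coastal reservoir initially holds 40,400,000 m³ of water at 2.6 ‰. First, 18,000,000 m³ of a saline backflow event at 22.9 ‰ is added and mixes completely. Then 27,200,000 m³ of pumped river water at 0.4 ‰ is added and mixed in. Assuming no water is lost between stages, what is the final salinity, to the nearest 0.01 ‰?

6.17 ‰

Total salt / total volume:
Initial salt = 40,400,000×2.6 = 105,040,000
After stage 1: salt = 105,040,000 + 18,000,000×22.9 = 517,240,000; volume = 58,400,000 m³; S = 8.857 ‰
After stage 2: salt = 517,240,000 + 27,200,000×0.4 = 528,120,000; volume = 85,600,000 m³
S = 528,120,000 / 85,600,000 = 6.1696 ‰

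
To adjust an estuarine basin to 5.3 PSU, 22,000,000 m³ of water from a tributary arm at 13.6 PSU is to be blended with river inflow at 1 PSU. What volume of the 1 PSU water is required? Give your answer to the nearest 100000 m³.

42500000 m³

Salt balance: 22,000,000×13.6 + V×1 = (22,000,000+V)×5.3
299,200,000 + 1V = 116,600,000 + 5.3V
182,600,000 = 4.3V
V = 42,465,116.28 m³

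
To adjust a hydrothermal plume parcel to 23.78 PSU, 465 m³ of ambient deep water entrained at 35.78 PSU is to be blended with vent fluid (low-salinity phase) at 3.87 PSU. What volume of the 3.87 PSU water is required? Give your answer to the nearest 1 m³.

Salt balance: 465×35.78 + V×3.87 = (465+V)×23.78
16,637.7 + 3.87V = 11,057.7 + 23.78V
5,580 = 19.91V
V = 280.26 m³

280 m³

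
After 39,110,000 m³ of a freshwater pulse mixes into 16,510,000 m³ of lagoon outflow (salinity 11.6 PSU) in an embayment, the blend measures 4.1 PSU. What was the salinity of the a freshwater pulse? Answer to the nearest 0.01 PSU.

0.93 PSU

Salt balance: 16,510,000×11.6 + 39,110,000×S = 55,620,000×4.1
191,516,000 + 39,110,000·S = 228,042,000
S = (228,042,000 − 191,516,000) / 39,110,000 = 0.9339 PSU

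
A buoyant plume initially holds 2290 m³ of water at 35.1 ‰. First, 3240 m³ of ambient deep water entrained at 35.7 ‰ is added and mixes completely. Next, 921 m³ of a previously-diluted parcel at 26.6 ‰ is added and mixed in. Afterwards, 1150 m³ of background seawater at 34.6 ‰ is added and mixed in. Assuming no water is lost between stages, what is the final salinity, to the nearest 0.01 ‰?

Total salt / total volume:
Initial salt = 2,290×35.1 = 80,379
After stage 1: salt = 80,379 + 3,240×35.7 = 196,047; volume = 5,530 m³; S = 35.452 ‰
After stage 2: salt = 196,047 + 921×26.6 = 220,545.6; volume = 6,451 m³; S = 34.188 ‰
After stage 3: salt = 220,545.6 + 1,150×34.6 = 260,335.6; volume = 7,601 m³
S = 260,335.6 / 7,601 = 34.2502 ‰

34.25 ‰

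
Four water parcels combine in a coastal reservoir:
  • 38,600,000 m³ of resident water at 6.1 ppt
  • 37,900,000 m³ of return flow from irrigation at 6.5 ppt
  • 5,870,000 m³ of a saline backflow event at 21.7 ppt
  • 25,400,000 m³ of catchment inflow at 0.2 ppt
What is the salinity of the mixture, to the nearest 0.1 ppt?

Conserving salt mass:
salt = 38,600,000×6.1 + 37,900,000×6.5 + 5,870,000×21.7 + 25,400,000×0.2 = 235,460,000 + 246,350,000 + 127,379,000 + 5,080,000 = 614,269,000
volume = 38,600,000 + 37,900,000 + 5,870,000 + 25,400,000 = 107,770,000 m³
S = 614,269,000 / 107,770,000 = 5.7 ppt

5.7 ppt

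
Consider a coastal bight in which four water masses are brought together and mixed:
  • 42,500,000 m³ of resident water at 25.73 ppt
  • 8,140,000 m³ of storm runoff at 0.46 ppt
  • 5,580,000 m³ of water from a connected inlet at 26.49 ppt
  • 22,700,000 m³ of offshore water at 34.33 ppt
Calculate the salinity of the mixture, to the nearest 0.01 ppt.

Salt balance:
salt = 42,500,000×25.73 + 8,140,000×0.46 + 5,580,000×26.49 + 22,700,000×34.33 = 1,093,525,000 + 3,744,400 + 147,814,200 + 779,291,000 = 2,024,374,600
volume = 42,500,000 + 8,140,000 + 5,580,000 + 22,700,000 = 78,920,000 m³
S = 2,024,374,600 / 78,920,000 = 25.651 ppt

25.65 ppt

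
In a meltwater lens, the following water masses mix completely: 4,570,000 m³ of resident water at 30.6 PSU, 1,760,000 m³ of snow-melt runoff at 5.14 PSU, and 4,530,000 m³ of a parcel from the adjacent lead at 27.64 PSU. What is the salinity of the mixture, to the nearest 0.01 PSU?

Weighted by volume,
salt = 4,570,000×30.6 + 1,760,000×5.14 + 4,530,000×27.64 = 139,842,000 + 9,046,400 + 125,209,200 = 274,097,600
volume = 4,570,000 + 1,760,000 + 4,530,000 = 10,860,000 m³
S = 274,097,600 / 10,860,000 = 25.2392 PSU

25.24 PSU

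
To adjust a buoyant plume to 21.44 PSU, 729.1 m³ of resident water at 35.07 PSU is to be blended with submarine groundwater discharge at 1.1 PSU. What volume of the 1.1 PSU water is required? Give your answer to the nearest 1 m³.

489 m³

Salt balance: 729.1×35.07 + V×1.1 = (729.1+V)×21.44
25,569.537 + 1.1V = 15,631.904 + 21.44V
9,937.633 = 20.34V
V = 488.58 m³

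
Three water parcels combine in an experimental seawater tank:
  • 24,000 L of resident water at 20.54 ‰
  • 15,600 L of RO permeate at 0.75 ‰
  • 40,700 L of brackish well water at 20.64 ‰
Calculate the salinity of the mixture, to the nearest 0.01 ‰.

16.75 ‰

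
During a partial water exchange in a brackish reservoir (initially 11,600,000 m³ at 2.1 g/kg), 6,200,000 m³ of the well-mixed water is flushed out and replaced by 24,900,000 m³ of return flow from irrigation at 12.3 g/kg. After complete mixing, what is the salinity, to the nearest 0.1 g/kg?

Remaining after removal: 5,400,000 m³ at 2.1 g/kg (salt = 11,340,000)
After addition: salt = 11,340,000 + 24,900,000×12.3 = 317,610,000; volume = 30,300,000 m³
S = 317,610,000 / 30,300,000 = 10.4822 g/kg

10.5 g/kg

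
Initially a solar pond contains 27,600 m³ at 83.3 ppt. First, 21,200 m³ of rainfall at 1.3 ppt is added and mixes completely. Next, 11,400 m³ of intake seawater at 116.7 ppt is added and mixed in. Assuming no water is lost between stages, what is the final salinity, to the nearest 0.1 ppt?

Total salt / total volume:
Initial salt = 27,600×83.3 = 2,299,080
After stage 1: salt = 2,299,080 + 21,200×1.3 = 2,326,640; volume = 48,800 m³; S = 47.677 ppt
After stage 2: salt = 2,326,640 + 11,400×116.7 = 3,657,020; volume = 60,200 m³
S = 3,657,020 / 60,200 = 60.7478 ppt

60.7 ppt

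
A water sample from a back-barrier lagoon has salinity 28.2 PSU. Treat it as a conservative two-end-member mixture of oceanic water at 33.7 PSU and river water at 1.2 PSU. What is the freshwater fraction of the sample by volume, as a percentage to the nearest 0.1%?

16.9%

Let f be the freshwater fraction. Salt balance per unit volume:
f×1.2 + (1−f)×33.7 = 28.2
f = (33.7 − 28.2) / (33.7 − 1.2) = 5.5/32.5 = 0.1692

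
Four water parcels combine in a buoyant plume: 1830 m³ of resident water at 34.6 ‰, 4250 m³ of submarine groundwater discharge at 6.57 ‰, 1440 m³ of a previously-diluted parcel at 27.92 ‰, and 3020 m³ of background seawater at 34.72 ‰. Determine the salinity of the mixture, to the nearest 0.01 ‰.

22.42 ‰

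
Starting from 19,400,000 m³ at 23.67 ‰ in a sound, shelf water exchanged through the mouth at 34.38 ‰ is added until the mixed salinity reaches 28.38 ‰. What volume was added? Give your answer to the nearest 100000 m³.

15200000 m³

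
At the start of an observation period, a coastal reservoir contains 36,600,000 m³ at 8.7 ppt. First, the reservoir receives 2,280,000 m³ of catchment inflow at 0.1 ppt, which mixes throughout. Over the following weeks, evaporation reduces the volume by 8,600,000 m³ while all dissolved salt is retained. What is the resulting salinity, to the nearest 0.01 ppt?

After mixing: salt = 36,600,000×8.7 + 2,280,000×0.1 = 318,648,000; volume = 38,880,000 m³
After evaporation: salt unchanged = 318,648,000; volume = 38,880,000 − 8,600,000 = 30,280,000 m³
S = 318,648,000 / 30,280,000 = 10.5234 ppt

10.52 ppt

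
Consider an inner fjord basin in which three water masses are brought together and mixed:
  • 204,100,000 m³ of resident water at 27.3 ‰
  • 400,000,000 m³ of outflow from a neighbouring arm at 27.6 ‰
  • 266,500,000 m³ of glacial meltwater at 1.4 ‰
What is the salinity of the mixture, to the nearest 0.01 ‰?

Total salt / total volume:
salt = 204,100,000×27.3 + 400,000,000×27.6 + 266,500,000×1.4 = 5,571,930,000 + 11,040,000,000 + 373,100,000 = 16,985,030,000
volume = 204,100,000 + 400,000,000 + 266,500,000 = 870,600,000 m³
S = 16,985,030,000 / 870,600,000 = 19.5096 ‰

19.51 ‰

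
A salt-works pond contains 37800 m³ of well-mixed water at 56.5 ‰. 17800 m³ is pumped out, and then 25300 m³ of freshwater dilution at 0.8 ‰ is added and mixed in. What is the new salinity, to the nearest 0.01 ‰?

Remaining after removal: 20,000 m³ at 56.5 ‰ (salt = 1,130,000)
After addition: salt = 1,130,000 + 25,300×0.8 = 1,150,240; volume = 45,300 m³
S = 1,150,240 / 45,300 = 25.3916 ‰

25.39 ‰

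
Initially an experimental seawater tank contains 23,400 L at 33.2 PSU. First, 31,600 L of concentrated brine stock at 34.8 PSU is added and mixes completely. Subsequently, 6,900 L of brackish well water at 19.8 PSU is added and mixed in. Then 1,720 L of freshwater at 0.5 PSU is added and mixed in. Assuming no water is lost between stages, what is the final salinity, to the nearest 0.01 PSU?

31.66 PSU

Conserving salt mass:
Initial salt = 23,400×33.2 = 776,880
After stage 1: salt = 776,880 + 31,600×34.8 = 1,876,560; volume = 55,000 L; S = 34.119 PSU
After stage 2: salt = 1,876,560 + 6,900×19.8 = 2,013,180; volume = 61,900 L; S = 32.523 PSU
After stage 3: salt = 2,013,180 + 1,720×0.5 = 2,014,040; volume = 63,620 L
S = 2,014,040 / 63,620 = 31.6573 PSU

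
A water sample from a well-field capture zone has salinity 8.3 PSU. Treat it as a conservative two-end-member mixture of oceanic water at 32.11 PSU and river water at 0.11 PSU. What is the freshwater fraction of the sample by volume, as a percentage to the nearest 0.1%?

74.4%

Let f be the freshwater fraction. Salt balance per unit volume:
f×0.11 + (1−f)×32.11 = 8.3
f = (32.11 − 8.3) / (32.11 − 0.11) = 23.81/32 = 0.7441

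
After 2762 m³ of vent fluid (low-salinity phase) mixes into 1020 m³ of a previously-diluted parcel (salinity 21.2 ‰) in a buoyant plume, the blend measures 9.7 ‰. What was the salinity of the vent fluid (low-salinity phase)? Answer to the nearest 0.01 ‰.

Salt balance: 1,020×21.2 + 2,762×S = 3,782×9.7
21,624 + 2,762·S = 36,685.4
S = (36,685.4 − 21,624) / 2,762 = 5.4531 ‰

5.45 ‰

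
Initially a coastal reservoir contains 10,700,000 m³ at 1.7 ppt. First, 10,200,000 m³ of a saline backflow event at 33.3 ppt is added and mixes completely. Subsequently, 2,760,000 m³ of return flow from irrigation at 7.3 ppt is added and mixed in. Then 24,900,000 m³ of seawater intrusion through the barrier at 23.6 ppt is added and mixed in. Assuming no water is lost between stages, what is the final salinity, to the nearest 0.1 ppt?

19.9 ppt

Total salt / total volume:
Initial salt = 10,700,000×1.7 = 18,190,000
After stage 1: salt = 18,190,000 + 10,200,000×33.3 = 357,850,000; volume = 20,900,000 m³; S = 17.122 ppt
After stage 2: salt = 357,850,000 + 2,760,000×7.3 = 377,998,000; volume = 23,660,000 m³; S = 15.976 ppt
After stage 3: salt = 377,998,000 + 24,900,000×23.6 = 965,638,000; volume = 48,560,000 m³
S = 965,638,000 / 48,560,000 = 19.8855 ppt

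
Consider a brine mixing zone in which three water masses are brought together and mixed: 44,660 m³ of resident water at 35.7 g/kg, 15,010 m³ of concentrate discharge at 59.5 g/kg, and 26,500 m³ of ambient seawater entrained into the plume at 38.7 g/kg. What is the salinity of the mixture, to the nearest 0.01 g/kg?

Mass of salt is conserved:
salt = 44,660×35.7 + 15,010×59.5 + 26,500×38.7 = 1,594,362 + 893,095 + 1,025,550 = 3,513,007
volume = 44,660 + 15,010 + 26,500 = 86,170 m³
S = 3,513,007 / 86,170 = 40.7683 g/kg

40.77 g/kg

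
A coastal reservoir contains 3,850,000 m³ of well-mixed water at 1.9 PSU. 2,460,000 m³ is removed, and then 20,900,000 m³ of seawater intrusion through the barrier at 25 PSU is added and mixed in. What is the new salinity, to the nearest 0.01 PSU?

23.56 PSU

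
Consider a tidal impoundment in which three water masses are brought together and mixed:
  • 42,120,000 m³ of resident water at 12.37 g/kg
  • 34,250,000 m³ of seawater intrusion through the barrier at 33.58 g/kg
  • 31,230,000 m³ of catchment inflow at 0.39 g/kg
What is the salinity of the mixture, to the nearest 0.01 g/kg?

Total salt / total volume:
salt = 42,120,000×12.37 + 34,250,000×33.58 + 31,230,000×0.39 = 521,024,400 + 1,150,115,000 + 12,179,700 = 1,683,319,100
volume = 42,120,000 + 34,250,000 + 31,230,000 = 107,600,000 m³
S = 1,683,319,100 / 107,600,000 = 15.6442 g/kg

15.64 g/kg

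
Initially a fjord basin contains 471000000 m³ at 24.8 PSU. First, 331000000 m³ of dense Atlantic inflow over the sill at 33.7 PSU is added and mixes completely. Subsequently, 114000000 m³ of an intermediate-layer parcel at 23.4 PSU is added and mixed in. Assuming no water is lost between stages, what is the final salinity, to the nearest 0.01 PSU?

27.84 PSU

Conserving salt mass:
Initial salt = 471,000,000×24.8 = 11,680,800,000
After stage 1: salt = 11,680,800,000 + 331,000,000×33.7 = 22,835,500,000; volume = 802,000,000 m³; S = 28.473 PSU
After stage 2: salt = 22,835,500,000 + 114,000,000×23.4 = 25,503,100,000; volume = 916,000,000 m³
S = 25,503,100,000 / 916,000,000 = 27.8418 PSU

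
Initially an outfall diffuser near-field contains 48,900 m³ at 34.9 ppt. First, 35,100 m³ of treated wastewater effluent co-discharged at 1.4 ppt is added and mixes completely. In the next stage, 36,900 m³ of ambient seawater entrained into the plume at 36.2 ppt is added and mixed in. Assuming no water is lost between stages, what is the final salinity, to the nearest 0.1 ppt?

25.6 ppt

Total salt / total volume:
Initial salt = 48,900×34.9 = 1,706,610
After stage 1: salt = 1,706,610 + 35,100×1.4 = 1,755,750; volume = 84,000 m³; S = 20.902 ppt
After stage 2: salt = 1,755,750 + 36,900×36.2 = 3,091,530; volume = 120,900 m³
S = 3,091,530 / 120,900 = 25.571 ppt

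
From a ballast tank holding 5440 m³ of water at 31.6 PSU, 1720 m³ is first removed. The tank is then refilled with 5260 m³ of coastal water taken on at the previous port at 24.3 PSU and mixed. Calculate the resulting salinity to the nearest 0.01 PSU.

27.32 PSU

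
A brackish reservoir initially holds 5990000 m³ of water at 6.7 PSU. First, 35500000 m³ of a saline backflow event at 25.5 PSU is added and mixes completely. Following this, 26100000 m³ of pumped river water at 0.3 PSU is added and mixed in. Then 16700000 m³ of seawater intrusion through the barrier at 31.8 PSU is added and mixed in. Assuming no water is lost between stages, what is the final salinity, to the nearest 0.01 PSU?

17.61 PSU

Total salt / total volume:
Initial salt = 5,990,000×6.7 = 40,133,000
After stage 1: salt = 40,133,000 + 35,500,000×25.5 = 945,383,000; volume = 41,490,000 m³; S = 22.786 PSU
After stage 2: salt = 945,383,000 + 26,100,000×0.3 = 953,213,000; volume = 67,590,000 m³; S = 14.103 PSU
After stage 3: salt = 953,213,000 + 16,700,000×31.8 = 1,484,273,000; volume = 84,290,000 m³
S = 1,484,273,000 / 84,290,000 = 17.6091 PSU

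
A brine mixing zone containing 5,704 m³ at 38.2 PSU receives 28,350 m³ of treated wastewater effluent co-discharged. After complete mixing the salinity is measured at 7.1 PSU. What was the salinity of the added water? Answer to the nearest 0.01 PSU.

0.84 PSU

Salt balance: 5,704×38.2 + 28,350×S = 34,054×7.1
217,892.8 + 28,350·S = 241,783.4
S = (241,783.4 − 217,892.8) / 28,350 = 0.8427 PSU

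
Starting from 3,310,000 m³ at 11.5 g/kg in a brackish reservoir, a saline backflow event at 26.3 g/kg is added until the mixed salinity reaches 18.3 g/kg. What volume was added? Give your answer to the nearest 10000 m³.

2810000 m³

Salt balance: 3,310,000×11.5 + V×26.3 = (3,310,000+V)×18.3
38,065,000 + 26.3V = 60,573,000 + 18.3V
22,508,000 = 8V
V = 2,813,500 m³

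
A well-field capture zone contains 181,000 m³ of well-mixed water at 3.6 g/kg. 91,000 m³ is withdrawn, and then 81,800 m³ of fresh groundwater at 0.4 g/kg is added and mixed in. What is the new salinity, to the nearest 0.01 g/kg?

2.08 g/kg

Remaining after removal: 90,000 m³ at 3.6 g/kg (salt = 324,000)
After addition: salt = 324,000 + 81,800×0.4 = 356,720; volume = 171,800 m³
S = 356,720 / 171,800 = 2.0764 g/kg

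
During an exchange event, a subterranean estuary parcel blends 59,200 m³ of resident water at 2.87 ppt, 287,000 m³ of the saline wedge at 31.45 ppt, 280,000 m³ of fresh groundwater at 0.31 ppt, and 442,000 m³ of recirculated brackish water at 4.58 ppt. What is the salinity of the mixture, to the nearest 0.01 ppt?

10.59 ppt

By conservation of dissolved salt,
salt = 59,200×2.87 + 287,000×31.45 + 280,000×0.31 + 442,000×4.58 = 169,904 + 9,026,150 + 86,800 + 2,024,360 = 11,307,214
volume = 59,200 + 287,000 + 280,000 + 442,000 = 1,068,200 m³
S = 11,307,214 / 1,068,200 = 10.5853 ppt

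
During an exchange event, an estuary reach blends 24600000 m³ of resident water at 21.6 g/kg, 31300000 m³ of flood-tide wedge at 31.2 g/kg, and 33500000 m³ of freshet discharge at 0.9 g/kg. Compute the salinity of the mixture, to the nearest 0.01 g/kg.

17.20 g/kg

Weighted by volume,
salt = 24,600,000×21.6 + 31,300,000×31.2 + 33,500,000×0.9 = 531,360,000 + 976,560,000 + 30,150,000 = 1,538,070,000
volume = 24,600,000 + 31,300,000 + 33,500,000 = 89,400,000 m³
S = 1,538,070,000 / 89,400,000 = 17.2044 g/kg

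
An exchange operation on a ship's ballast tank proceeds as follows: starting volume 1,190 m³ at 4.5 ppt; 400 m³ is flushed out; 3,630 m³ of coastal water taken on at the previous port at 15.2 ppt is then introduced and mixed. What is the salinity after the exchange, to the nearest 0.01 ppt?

13.29 ppt

Remaining after removal: 790 m³ at 4.5 ppt (salt = 3,555)
After addition: salt = 3,555 + 3,630×15.2 = 58,731; volume = 4,420 m³
S = 58,731 / 4,420 = 13.2876 ppt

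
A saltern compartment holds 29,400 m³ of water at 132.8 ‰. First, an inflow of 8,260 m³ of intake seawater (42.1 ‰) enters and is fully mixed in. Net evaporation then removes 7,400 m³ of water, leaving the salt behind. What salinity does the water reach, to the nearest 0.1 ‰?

After mixing: salt = 29,400×132.8 + 8,260×42.1 = 4,252,066; volume = 37,660 m³
After evaporation: salt unchanged = 4,252,066; volume = 37,660 − 7,400 = 30,260 m³
S = 4,252,066 / 30,260 = 140.5177 ‰

140.5 ‰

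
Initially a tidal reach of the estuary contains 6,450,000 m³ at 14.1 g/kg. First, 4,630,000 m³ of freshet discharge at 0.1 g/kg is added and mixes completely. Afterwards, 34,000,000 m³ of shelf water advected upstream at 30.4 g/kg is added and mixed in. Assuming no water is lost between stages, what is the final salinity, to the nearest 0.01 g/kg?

Mass of salt is conserved:
Initial salt = 6,450,000×14.1 = 90,945,000
After stage 1: salt = 90,945,000 + 4,630,000×0.1 = 91,408,000; volume = 11,080,000 m³; S = 8.25 g/kg
After stage 2: salt = 91,408,000 + 34,000,000×30.4 = 1,125,008,000; volume = 45,080,000 m³
S = 1,125,008,000 / 45,080,000 = 24.9558 g/kg

24.96 g/kg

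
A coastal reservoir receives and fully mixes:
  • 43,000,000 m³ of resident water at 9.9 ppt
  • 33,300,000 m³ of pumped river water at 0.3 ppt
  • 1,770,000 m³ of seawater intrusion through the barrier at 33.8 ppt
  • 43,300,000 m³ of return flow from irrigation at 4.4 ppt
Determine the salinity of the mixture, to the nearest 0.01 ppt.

5.65 ppt

Weighted by volume,
salt = 43,000,000×9.9 + 33,300,000×0.3 + 1,770,000×33.8 + 43,300,000×4.4 = 425,700,000 + 9,990,000 + 59,826,000 + 190,520,000 = 686,036,000
volume = 43,000,000 + 33,300,000 + 1,770,000 + 43,300,000 = 121,370,000 m³
S = 686,036,000 / 121,370,000 = 5.6524 ppt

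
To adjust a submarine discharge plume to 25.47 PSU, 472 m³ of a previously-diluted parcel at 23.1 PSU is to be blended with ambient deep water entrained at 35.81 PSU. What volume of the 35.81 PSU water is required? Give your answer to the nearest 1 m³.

Salt balance: 472×23.1 + V×35.81 = (472+V)×25.47
10,903.2 + 35.81V = 12,021.84 + 25.47V
1,118.64 = 10.34V
V = 108.19 m³

108 m³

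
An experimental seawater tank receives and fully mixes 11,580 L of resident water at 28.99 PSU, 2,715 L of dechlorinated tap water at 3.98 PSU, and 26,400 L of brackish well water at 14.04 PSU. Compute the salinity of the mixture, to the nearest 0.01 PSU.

Total salt / total volume:
salt = 11,580×28.99 + 2,715×3.98 + 26,400×14.04 = 335,704.2 + 10,805.7 + 370,656 = 717,165.9
volume = 11,580 + 2,715 + 26,400 = 40,695 L
S = 717,165.9 / 40,695 = 17.6229 PSU

17.62 PSU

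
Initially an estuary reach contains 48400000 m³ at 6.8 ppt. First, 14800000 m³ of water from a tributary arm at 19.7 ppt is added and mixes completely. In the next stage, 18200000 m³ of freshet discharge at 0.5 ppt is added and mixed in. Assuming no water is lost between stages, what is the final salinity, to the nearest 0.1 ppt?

7.7 ppt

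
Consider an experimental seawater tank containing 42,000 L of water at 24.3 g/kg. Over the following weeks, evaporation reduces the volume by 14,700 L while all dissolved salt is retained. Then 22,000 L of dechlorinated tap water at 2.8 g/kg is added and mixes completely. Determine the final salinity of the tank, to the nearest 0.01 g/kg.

After evaporation: salt = 42,000×24.3 = 1,020,600; volume = 42,000 − 14,700 = 27,300 L
After mixing: salt = 1,020,600 + 22,000×2.8 = 1,082,200; volume = 27,300 + 22,000 = 49,300 L
S = 1,082,200 / 49,300 = 21.9513 g/kg

21.95 g/kg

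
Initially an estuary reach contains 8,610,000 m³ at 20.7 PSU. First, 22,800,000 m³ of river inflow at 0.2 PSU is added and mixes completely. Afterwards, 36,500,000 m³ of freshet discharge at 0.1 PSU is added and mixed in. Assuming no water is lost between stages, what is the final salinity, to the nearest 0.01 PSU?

Total salt / total volume:
Initial salt = 8,610,000×20.7 = 178,227,000
After stage 1: salt = 178,227,000 + 22,800,000×0.2 = 182,787,000; volume = 31,410,000 m³; S = 5.819 PSU
After stage 2: salt = 182,787,000 + 36,500,000×0.1 = 186,437,000; volume = 67,910,000 m³
S = 186,437,000 / 67,910,000 = 2.7454 PSU

2.75 PSU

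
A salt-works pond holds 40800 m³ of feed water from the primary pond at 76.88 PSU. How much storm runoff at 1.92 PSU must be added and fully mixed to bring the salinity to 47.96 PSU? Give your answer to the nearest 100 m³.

25600 m³

Salt balance: 40,800×76.88 + V×1.92 = (40,800+V)×47.96
3,136,704 + 1.92V = 1,956,768 + 47.96V
1,179,936 = 46.04V
V = 25,628.5 m³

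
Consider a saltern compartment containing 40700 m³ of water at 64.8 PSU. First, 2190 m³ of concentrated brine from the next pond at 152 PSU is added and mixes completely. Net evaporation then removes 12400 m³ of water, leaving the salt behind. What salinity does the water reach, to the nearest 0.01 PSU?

After mixing: salt = 40,700×64.8 + 2,190×152 = 2,970,240; volume = 42,890 m³
After evaporation: salt unchanged = 2,970,240; volume = 42,890 − 12,400 = 30,490 m³
S = 2,970,240 / 30,490 = 97.4169 PSU

97.42 PSU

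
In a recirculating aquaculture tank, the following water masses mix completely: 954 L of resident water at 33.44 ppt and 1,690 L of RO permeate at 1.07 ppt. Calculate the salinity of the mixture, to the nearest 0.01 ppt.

Mass of salt is conserved:
salt = 954×33.44 + 1,690×1.07 = 31,901.76 + 1,808.3 = 33,710.06
volume = 954 + 1,690 = 2,644 L
S = 33,710.06 / 2,644 = 12.7496 ppt

12.75 ppt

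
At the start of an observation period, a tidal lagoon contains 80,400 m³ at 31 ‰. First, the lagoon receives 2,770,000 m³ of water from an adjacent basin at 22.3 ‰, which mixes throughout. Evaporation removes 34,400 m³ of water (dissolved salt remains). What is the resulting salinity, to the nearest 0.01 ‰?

22.82 ‰

After mixing: salt = 80,400×31 + 2,770,000×22.3 = 64,263,400; volume = 2,850,400 m³
After evaporation: salt unchanged = 64,263,400; volume = 2,850,400 − 34,400 = 2,816,000 m³
S = 64,263,400 / 2,816,000 = 22.8208 ‰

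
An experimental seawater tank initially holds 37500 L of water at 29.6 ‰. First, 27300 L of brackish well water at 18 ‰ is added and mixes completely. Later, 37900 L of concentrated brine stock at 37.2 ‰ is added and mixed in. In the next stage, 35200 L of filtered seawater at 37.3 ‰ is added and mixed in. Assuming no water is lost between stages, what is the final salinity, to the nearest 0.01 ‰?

31.36 ‰

Conserving salt mass:
Initial salt = 37,500×29.6 = 1,110,000
After stage 1: salt = 1,110,000 + 27,300×18 = 1,601,400; volume = 64,800 L; S = 24.713 ‰
After stage 2: salt = 1,601,400 + 37,900×37.2 = 3,011,280; volume = 102,700 L; S = 29.321 ‰
After stage 3: salt = 3,011,280 + 35,200×37.3 = 4,324,240; volume = 137,900 L
S = 4,324,240 / 137,900 = 31.3578 ‰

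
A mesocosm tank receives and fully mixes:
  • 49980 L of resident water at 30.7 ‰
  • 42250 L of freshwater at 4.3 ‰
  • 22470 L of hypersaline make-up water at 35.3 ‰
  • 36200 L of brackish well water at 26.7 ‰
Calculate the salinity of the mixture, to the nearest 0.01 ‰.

23.03 ‰

By conservation of dissolved salt,
salt = 49,980×30.7 + 42,250×4.3 + 22,470×35.3 + 36,200×26.7 = 1,534,386 + 181,675 + 793,191 + 966,540 = 3,475,792
volume = 49,980 + 42,250 + 22,470 + 36,200 = 150,900 L
S = 3,475,792 / 150,900 = 23.0337 ‰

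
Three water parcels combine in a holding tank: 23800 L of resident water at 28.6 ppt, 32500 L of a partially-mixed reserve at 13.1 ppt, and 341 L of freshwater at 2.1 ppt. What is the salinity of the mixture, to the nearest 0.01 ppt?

Conserving salt mass:
salt = 23,800×28.6 + 32,500×13.1 + 341×2.1 = 680,680 + 425,750 + 716.1 = 1,107,146.1
volume = 23,800 + 32,500 + 341 = 56,641 L
S = 1,107,146.1 / 56,641 = 19.5467 ppt

19.55 ppt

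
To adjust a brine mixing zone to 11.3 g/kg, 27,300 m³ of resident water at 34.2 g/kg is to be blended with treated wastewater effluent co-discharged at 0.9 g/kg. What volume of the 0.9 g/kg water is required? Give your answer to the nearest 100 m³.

Salt balance: 27,300×34.2 + V×0.9 = (27,300+V)×11.3
933,660 + 0.9V = 308,490 + 11.3V
625,170 = 10.4V
V = 60,112.5 m³

60100 m³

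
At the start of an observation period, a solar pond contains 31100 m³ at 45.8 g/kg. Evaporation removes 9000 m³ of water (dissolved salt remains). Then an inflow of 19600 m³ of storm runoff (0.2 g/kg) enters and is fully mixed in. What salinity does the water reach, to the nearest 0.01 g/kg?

After evaporation: salt = 31,100×45.8 = 1,424,380; volume = 31,100 − 9,000 = 22,100 m³
After mixing: salt = 1,424,380 + 19,600×0.2 = 1,428,300; volume = 22,100 + 19,600 = 41,700 m³
S = 1,428,300 / 41,700 = 34.2518 g/kg

34.25 g/kg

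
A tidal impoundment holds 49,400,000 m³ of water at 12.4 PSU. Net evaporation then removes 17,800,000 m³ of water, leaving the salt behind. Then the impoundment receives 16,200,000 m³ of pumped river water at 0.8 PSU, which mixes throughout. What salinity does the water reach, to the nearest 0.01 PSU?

13.09 PSU

After evaporation: salt = 49,400,000×12.4 = 612,560,000; volume = 49,400,000 − 17,800,000 = 31,600,000 m³
After mixing: salt = 612,560,000 + 16,200,000×0.8 = 625,520,000; volume = 31,600,000 + 16,200,000 = 47,800,000 m³
S = 625,520,000 / 47,800,000 = 13.0862 PSU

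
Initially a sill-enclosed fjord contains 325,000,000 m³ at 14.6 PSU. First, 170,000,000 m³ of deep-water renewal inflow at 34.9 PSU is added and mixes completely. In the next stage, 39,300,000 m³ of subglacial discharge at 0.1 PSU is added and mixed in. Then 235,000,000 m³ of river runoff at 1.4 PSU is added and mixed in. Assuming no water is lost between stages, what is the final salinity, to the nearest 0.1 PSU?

Total salt / total volume:
Initial salt = 325,000,000×14.6 = 4,745,000,000
After stage 1: salt = 4,745,000,000 + 170,000,000×34.9 = 10,678,000,000; volume = 495,000,000 m³; S = 21.572 PSU
After stage 2: salt = 10,678,000,000 + 39,300,000×0.1 = 10,681,930,000; volume = 534,300,000 m³; S = 19.992 PSU
After stage 3: salt = 10,681,930,000 + 235,000,000×1.4 = 11,010,930,000; volume = 769,300,000 m³
S = 11,010,930,000 / 769,300,000 = 14.3129 PSU

14.3 PSU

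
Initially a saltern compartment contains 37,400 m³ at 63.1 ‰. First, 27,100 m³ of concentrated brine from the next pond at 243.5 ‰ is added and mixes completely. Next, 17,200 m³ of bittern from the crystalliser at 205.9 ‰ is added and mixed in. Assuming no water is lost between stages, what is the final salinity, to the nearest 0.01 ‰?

Conserving salt mass:
Initial salt = 37,400×63.1 = 2,359,940
After stage 1: salt = 2,359,940 + 27,100×243.5 = 8,958,790; volume = 64,500 m³; S = 138.896 ‰
After stage 2: salt = 8,958,790 + 17,200×205.9 = 12,500,270; volume = 81,700 m³
S = 12,500,270 / 81,700 = 153.0021 ‰

153.00 ‰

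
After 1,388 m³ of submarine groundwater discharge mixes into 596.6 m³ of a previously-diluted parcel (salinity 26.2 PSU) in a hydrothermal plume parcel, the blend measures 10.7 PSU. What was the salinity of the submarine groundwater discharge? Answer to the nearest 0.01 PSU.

Salt balance: 596.6×26.2 + 1,388×S = 1,984.6×10.7
15,630.92 + 1,388·S = 21,235.22
S = (21,235.22 − 15,630.92) / 1,388 = 4.0377 PSU

4.04 PSU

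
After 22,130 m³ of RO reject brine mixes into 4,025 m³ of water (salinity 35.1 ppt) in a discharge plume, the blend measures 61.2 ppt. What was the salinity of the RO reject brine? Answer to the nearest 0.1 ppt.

Salt balance: 4,025×35.1 + 22,130×S = 26,155×61.2
141,277.5 + 22,130·S = 1,600,686
S = (1,600,686 − 141,277.5) / 22,130 = 65.9471 ppt

65.9 ppt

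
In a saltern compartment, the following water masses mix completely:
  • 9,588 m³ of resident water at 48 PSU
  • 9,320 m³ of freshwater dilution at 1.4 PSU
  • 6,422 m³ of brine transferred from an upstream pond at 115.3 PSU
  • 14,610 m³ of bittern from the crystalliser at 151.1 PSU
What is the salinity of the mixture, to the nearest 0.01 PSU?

85.66 PSU

By conservation of dissolved salt,
salt = 9,588×48 + 9,320×1.4 + 6,422×115.3 + 14,610×151.1 = 460,224 + 13,048 + 740,456.6 + 2,207,571 = 3,421,299.6
volume = 9,588 + 9,320 + 6,422 + 14,610 = 39,940 m³
S = 3,421,299.6 / 39,940 = 85.661 PSU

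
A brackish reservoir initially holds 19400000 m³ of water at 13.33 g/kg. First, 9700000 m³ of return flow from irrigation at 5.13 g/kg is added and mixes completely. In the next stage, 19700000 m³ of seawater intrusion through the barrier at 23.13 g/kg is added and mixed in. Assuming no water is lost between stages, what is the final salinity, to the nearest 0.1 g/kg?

Mass of salt is conserved:
Initial salt = 19,400,000×13.33 = 258,602,000
After stage 1: salt = 258,602,000 + 9,700,000×5.13 = 308,363,000; volume = 29,100,000 m³; S = 10.597 g/kg
After stage 2: salt = 308,363,000 + 19,700,000×23.13 = 764,024,000; volume = 48,800,000 m³
S = 764,024,000 / 48,800,000 = 15.6562 g/kg

15.7 g/kg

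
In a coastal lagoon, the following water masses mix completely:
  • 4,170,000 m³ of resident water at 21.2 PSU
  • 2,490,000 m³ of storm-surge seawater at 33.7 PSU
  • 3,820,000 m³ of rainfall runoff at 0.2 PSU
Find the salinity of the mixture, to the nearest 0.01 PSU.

16.52 PSU

Mass of salt is conserved:
salt = 4,170,000×21.2 + 2,490,000×33.7 + 3,820,000×0.2 = 88,404,000 + 83,913,000 + 764,000 = 173,081,000
volume = 4,170,000 + 2,490,000 + 3,820,000 = 10,480,000 m³
S = 173,081,000 / 10,480,000 = 16.5154 PSU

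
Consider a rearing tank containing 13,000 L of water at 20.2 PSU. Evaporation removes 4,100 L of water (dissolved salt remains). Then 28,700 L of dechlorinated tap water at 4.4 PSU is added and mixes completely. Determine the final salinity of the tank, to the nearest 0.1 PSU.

After evaporation: salt = 13,000×20.2 = 262,600; volume = 13,000 − 4,100 = 8,900 L
After mixing: salt = 262,600 + 28,700×4.4 = 388,880; volume = 8,900 + 28,700 = 37,600 L
S = 388,880 / 37,600 = 10.3426 PSU

10.3 PSU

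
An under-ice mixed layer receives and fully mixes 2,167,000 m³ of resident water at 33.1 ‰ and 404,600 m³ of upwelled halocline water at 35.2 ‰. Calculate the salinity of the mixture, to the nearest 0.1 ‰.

33.4 ‰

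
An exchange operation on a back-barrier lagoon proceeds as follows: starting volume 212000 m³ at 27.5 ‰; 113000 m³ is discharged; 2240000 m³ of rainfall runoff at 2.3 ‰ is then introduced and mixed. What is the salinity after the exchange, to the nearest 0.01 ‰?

Remaining after removal: 99,000 m³ at 27.5 ‰ (salt = 2,722,500)
After addition: salt = 2,722,500 + 2,240,000×2.3 = 7,874,500; volume = 2,339,000 m³
S = 7,874,500 / 2,339,000 = 3.3666 ‰

3.37 ‰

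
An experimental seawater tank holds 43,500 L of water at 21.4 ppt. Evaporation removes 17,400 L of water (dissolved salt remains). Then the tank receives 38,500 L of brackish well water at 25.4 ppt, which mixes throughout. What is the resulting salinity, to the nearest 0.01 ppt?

After evaporation: salt = 43,500×21.4 = 930,900; volume = 43,500 − 17,400 = 26,100 L
After mixing: salt = 930,900 + 38,500×25.4 = 1,908,800; volume = 26,100 + 38,500 = 64,600 L
S = 1,908,800 / 64,600 = 29.548 ppt

29.55 ppt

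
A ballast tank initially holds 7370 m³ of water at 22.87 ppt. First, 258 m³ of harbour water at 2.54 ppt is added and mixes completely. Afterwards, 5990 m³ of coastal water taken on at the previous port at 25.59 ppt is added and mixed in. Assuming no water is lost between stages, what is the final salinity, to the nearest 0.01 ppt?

23.68 ppt

Mass of salt is conserved:
Initial salt = 7,370×22.87 = 168,551.9
After stage 1: salt = 168,551.9 + 258×2.54 = 169,207.22; volume = 7,628 m³; S = 22.182 ppt
After stage 2: salt = 169,207.22 + 5,990×25.59 = 322,491.32; volume = 13,618 m³
S = 322,491.32 / 13,618 = 23.6813 ppt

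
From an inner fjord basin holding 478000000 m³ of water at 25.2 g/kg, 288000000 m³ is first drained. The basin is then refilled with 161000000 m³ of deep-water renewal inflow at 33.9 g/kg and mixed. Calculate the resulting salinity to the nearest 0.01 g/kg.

29.19 g/kg

Remaining after removal: 190,000,000 m³ at 25.2 g/kg (salt = 4,788,000,000)
After addition: salt = 4,788,000,000 + 161,000,000×33.9 = 10,245,900,000; volume = 351,000,000 m³
S = 10,245,900,000 / 351,000,000 = 29.1906 g/kg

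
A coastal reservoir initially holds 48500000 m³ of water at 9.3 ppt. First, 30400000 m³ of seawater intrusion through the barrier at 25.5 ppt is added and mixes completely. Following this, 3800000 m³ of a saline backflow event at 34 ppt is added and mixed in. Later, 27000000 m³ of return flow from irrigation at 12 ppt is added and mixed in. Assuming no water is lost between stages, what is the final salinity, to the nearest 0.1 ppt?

15.3 ppt

Salt balance:
Initial salt = 48,500,000×9.3 = 451,050,000
After stage 1: salt = 451,050,000 + 30,400,000×25.5 = 1,226,250,000; volume = 78,900,000 m³; S = 15.542 ppt
After stage 2: salt = 1,226,250,000 + 3,800,000×34 = 1,355,450,000; volume = 82,700,000 m³; S = 16.39 ppt
After stage 3: salt = 1,355,450,000 + 27,000,000×12 = 1,679,450,000; volume = 109,700,000 m³
S = 1,679,450,000 / 109,700,000 = 15.3095 ppt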